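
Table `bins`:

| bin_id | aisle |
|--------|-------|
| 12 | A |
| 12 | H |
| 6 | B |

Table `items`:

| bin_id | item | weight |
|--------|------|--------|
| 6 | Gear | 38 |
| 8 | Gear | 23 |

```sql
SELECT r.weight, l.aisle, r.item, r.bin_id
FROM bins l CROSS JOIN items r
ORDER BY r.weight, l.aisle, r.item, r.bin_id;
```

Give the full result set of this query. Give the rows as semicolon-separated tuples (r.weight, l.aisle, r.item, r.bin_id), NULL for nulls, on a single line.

(23, A, Gear, 8); (23, B, Gear, 8); (23, H, Gear, 8); (38, A, Gear, 6); (38, B, Gear, 6); (38, H, Gear, 6)

CROSS JOIN pairs every row of `bins` with every row of `items`: 3 × 2 = 6 rows.
After projecting and ordering:
r.weight | l.aisle | r.item | r.bin_id
23 | A | Gear | 8
23 | B | Gear | 8
23 | H | Gear | 8
38 | A | Gear | 6
38 | B | Gear | 6
38 | H | Gear | 6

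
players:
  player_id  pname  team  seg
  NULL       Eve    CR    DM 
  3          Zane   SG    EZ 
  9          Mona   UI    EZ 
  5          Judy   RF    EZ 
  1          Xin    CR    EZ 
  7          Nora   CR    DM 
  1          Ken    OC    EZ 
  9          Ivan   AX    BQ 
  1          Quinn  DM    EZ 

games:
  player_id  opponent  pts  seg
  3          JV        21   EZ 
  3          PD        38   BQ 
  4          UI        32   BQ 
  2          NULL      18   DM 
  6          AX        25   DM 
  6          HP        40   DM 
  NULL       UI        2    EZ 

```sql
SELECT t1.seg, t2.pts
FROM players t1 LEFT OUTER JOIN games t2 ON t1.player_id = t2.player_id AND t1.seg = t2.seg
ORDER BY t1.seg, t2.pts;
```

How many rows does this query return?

9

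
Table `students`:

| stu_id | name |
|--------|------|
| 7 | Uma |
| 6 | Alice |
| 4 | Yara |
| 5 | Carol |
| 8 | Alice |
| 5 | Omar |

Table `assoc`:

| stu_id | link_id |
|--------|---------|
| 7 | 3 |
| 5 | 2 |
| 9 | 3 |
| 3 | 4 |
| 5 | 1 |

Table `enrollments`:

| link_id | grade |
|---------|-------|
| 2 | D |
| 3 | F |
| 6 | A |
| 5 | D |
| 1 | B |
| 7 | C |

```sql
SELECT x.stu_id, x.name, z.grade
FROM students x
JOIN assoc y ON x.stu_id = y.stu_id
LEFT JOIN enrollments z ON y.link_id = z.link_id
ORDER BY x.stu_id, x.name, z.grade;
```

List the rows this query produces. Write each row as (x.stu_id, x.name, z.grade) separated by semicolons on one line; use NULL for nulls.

(5, Carol, B); (5, Carol, D); (5, Omar, B); (5, Omar, D); (7, Uma, F)

Evaluate left to right. First `students x INNER JOIN assoc y` on stu_id: 5 row(s).
Then LEFT JOIN `enrollments z` on link_id: each of those 5 rows is kept; rows whose y.link_id has no match in z get NULL for z's columns.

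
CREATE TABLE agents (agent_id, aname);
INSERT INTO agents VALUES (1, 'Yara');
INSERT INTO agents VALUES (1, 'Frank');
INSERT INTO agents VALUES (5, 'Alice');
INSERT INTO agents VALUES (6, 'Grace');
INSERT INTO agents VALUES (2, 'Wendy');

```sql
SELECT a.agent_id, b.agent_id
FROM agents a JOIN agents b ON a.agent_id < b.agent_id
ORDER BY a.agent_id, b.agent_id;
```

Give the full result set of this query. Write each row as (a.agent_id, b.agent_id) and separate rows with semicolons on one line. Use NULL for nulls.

(1, 2); (1, 2); (1, 5); (1, 5); (1, 6); (1, 6); (2, 5); (2, 6); (5, 6)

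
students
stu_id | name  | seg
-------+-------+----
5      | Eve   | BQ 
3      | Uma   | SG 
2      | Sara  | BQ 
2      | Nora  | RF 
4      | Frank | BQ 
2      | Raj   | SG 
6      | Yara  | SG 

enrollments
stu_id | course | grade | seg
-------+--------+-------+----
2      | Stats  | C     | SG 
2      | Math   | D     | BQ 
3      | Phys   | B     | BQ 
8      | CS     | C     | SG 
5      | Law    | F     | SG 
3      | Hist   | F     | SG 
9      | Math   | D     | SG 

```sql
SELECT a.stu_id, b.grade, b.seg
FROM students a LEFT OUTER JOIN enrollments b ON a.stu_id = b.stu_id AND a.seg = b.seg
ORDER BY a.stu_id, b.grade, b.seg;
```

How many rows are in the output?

LEFT JOIN keeps every row from `students`; unmatched rows get NULL for `enrollments`'s columns.
Matching on a.stu_id = b.stu_id AND a.seg = b.seg.
- a row (stu_id=5, seg=BQ): no match → kept, b columns NULL.
- a row (stu_id=3, seg=SG): matches 1 b row(s) → 1 output row(s).
- a row (stu_id=2, seg=BQ): matches 1 b row(s) → 1 output row(s).
- a row (stu_id=2, seg=RF): no match → kept, b columns NULL.
- a row (stu_id=4, seg=BQ): no match → kept, b columns NULL.
- a row (stu_id=2, seg=SG): matches 1 b row(s) → 1 output row(s).
- a row (stu_id=6, seg=SG): no match → kept, b columns NULL.
Total: 3 matched + 4 padded = 7 rows.

7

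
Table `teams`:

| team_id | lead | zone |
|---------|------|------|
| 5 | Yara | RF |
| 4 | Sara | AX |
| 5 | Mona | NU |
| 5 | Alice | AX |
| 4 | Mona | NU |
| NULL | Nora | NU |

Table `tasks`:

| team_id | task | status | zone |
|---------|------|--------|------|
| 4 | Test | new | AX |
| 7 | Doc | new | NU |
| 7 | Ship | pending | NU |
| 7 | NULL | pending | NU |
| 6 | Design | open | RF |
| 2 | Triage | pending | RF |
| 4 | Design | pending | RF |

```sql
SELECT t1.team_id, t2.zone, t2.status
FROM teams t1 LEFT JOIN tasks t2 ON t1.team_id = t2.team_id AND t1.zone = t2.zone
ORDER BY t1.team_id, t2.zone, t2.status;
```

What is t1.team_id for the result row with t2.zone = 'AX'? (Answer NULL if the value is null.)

LEFT JOIN keeps every row from `teams`; unmatched rows get NULL for `tasks`'s columns.
Matching on t1.team_id = t2.team_id AND t1.zone = t2.zone. A NULL in a compared column never satisfies the condition.
- team_id=5, zone=RF: no t2 row matches, row kept with t2 columns NULL.
- team_id=4, zone=AX: 1 matching t2 row(s), so 1 row(s) emitted.
- team_id=5, zone=NU: no t2 row matches, row kept with t2 columns NULL.
- team_id=5, zone=AX: no t2 row matches, row kept with t2 columns NULL.
- team_id=4, zone=NU: no t2 row matches, row kept with t2 columns NULL.
- team_id=NULL, zone=NU: no t2 row matches, row kept with t2 columns NULL.

4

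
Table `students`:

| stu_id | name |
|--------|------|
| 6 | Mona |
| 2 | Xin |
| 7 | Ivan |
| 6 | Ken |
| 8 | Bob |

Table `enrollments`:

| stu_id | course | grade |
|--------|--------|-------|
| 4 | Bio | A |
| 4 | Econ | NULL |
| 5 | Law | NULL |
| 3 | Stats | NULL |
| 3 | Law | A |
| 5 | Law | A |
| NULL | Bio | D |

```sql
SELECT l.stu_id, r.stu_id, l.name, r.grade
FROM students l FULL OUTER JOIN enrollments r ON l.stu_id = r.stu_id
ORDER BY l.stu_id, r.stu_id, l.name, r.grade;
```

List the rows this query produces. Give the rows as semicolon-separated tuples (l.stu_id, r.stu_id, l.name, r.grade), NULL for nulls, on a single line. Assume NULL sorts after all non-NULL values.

(2, NULL, Xin, NULL); (6, NULL, Ken, NULL); (6, NULL, Mona, NULL); (7, NULL, Ivan, NULL); (8, NULL, Bob, NULL); (NULL, 3, NULL, A); (NULL, 3, NULL, NULL); (NULL, 4, NULL, A); (NULL, 4, NULL, NULL); (NULL, 5, NULL, A); (NULL, 5, NULL, NULL); (NULL, NULL, NULL, D)

FULL OUTER JOIN keeps every row from both sides; unmatched rows get NULL for the other side's columns.
Matching on l.stu_id = r.stu_id. A NULL in a compared column never satisfies the condition.
- l row (stu_id=6): no match → kept, r columns NULL.
- l row (stu_id=2): no match → kept, r columns NULL.
- l row (stu_id=7): no match → kept, r columns NULL.
- l row (stu_id=6): no match → kept, r columns NULL.
- l row (stu_id=8): no match → kept, r columns NULL.
- plus 7 unmatched r row(s), each kept with NULL l columns.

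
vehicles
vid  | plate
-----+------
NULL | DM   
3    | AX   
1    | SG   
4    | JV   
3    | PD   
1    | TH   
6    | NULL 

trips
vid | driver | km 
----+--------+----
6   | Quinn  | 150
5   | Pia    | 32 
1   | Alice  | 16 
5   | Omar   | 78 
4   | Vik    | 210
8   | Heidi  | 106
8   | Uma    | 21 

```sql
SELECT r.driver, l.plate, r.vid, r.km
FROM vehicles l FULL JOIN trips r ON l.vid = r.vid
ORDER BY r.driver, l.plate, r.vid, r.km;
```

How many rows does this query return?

11

FULL OUTER JOIN keeps every row from both sides; unmatched rows get NULL for the other side's columns.
Matching on l.vid = r.vid. A NULL in a compared column never satisfies the condition.
Matched pairs: 4; unmatched l rows kept: 3; unmatched r rows kept: 4.
Total: 4 matched + 7 padded = 11 rows.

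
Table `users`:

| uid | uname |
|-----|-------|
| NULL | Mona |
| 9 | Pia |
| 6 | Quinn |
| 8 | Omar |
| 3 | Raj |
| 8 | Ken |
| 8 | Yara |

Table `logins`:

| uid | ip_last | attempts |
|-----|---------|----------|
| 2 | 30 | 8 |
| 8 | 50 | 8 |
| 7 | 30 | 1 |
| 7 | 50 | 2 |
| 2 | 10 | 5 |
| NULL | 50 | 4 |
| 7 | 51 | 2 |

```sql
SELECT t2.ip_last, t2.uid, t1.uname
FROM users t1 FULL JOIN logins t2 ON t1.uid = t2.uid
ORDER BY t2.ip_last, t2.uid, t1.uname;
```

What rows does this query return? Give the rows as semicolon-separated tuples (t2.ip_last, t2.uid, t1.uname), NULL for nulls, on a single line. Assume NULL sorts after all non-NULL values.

FULL OUTER JOIN keeps every row from both sides; unmatched rows get NULL for the other side's columns.
Matching on t1.uid = t2.uid. A NULL in a compared column never satisfies the condition.
- t1 row (uid=NULL): no match → kept, t2 columns NULL.
- t1 row (uid=9): no match → kept, t2 columns NULL.
- t1 row (uid=6): no match → kept, t2 columns NULL.
- t1 row (uid=8): matches 1 t2 row(s) → 1 output row(s).
- t1 row (uid=3): no match → kept, t2 columns NULL.
- t1 row (uid=8): matches 1 t2 row(s) → 1 output row(s).
- t1 row (uid=8): matches 1 t2 row(s) → 1 output row(s).
- plus 6 unmatched t2 row(s), each kept with NULL t1 columns.

(10, 2, NULL); (30, 2, NULL); (30, 7, NULL); (50, 7, NULL); (50, 8, Ken); (50, 8, Omar); (50, 8, Yara); (50, NULL, NULL); (51, 7, NULL); (NULL, NULL, Mona); (NULL, NULL, Pia); (NULL, NULL, Quinn); (NULL, NULL, Raj)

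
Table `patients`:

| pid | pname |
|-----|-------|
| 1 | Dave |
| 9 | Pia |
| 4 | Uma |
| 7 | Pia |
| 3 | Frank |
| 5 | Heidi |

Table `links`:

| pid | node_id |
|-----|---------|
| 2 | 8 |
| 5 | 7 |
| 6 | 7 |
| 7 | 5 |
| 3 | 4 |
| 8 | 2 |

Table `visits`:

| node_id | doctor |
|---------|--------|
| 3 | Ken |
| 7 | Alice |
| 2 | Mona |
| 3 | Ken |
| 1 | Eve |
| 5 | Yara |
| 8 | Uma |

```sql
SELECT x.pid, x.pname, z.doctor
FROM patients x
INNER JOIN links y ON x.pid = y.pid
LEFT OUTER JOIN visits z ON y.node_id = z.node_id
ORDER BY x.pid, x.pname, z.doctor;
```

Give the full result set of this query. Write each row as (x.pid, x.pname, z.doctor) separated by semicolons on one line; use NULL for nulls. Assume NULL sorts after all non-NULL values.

(3, Frank, NULL); (5, Heidi, Alice); (7, Pia, Yara)

Evaluate left to right. First `patients x INNER JOIN links y` on pid: 3 row(s).
Then LEFT JOIN `visits z` on node_id: each of those 3 rows is kept; rows whose y.node_id has no match in z get NULL for z's columns.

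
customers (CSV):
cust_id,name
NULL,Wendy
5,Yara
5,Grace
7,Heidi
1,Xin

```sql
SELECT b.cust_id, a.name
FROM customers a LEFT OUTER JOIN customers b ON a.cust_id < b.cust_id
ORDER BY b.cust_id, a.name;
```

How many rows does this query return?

7

LEFT JOIN keeps every row from `customers a`; unmatched rows get NULL for `customers b`'s columns.
Matching on a.cust_id < b.cust_id. A NULL in a compared column never satisfies the condition.
- a row (cust_id=NULL): no match → kept, b columns NULL.
- a row (cust_id=5): matches 1 b row(s) → 1 output row(s).
- a row (cust_id=5): matches 1 b row(s) → 1 output row(s).
- a row (cust_id=7): no match → kept, b columns NULL.
- a row (cust_id=1): matches 3 b row(s) → 3 output row(s).
Total: 5 matched + 2 padded = 7 rows.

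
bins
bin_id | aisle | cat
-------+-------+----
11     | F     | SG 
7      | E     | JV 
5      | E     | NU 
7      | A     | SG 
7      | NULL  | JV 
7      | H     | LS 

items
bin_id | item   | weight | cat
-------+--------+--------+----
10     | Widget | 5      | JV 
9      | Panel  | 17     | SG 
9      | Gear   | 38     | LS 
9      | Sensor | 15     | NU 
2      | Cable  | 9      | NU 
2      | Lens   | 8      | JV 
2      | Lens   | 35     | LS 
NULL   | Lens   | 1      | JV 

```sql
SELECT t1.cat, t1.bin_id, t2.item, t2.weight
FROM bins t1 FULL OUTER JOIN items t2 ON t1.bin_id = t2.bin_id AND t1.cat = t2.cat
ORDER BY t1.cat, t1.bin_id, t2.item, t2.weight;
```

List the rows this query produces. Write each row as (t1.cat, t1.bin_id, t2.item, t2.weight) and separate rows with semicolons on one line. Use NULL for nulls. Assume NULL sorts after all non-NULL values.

(JV, 7, NULL, NULL); (JV, 7, NULL, NULL); (LS, 7, NULL, NULL); (NU, 5, NULL, NULL); (SG, 7, NULL, NULL); (SG, 11, NULL, NULL); (NULL, NULL, Cable, 9); (NULL, NULL, Gear, 38); (NULL, NULL, Lens, 1); (NULL, NULL, Lens, 8); (NULL, NULL, Lens, 35); (NULL, NULL, Panel, 17); (NULL, NULL, Sensor, 15); (NULL, NULL, Widget, 5)

FULL OUTER JOIN keeps every row from both sides; unmatched rows get NULL for the other side's columns.
Matching on t1.bin_id = t2.bin_id AND t1.cat = t2.cat. A NULL in a compared column never satisfies the condition.
- t1[0] bin_id=11, cat=SG → no match; kept with NULLs on the t2 side.
- t1[1] bin_id=7, cat=JV → no match; kept with NULLs on the t2 side.
- t1[2] bin_id=5, cat=NU → no match; kept with NULLs on the t2 side.
- t1[3] bin_id=7, cat=SG → no match; kept with NULLs on the t2 side.
- t1[4] bin_id=7, cat=JV → no match; kept with NULLs on the t2 side.
- t1[5] bin_id=7, cat=LS → no match; kept with NULLs on the t2 side.
- 8 row(s) from t2 found no t1 partner → padded with NULL.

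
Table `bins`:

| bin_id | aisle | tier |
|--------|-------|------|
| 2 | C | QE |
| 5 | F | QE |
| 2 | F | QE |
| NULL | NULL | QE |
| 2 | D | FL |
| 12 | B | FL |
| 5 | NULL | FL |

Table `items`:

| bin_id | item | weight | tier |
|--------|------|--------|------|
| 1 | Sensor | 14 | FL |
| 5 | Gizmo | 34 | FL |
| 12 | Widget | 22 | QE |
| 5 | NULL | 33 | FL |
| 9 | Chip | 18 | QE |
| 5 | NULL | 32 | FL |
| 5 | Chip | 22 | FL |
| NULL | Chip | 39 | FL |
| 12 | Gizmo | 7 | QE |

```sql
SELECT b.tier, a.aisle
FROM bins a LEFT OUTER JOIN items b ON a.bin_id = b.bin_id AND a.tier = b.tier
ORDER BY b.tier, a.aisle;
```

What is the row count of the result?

10

LEFT JOIN keeps every row from `bins`; unmatched rows get NULL for `items`'s columns.
Matching on a.bin_id = b.bin_id AND a.tier = b.tier. A NULL in a compared column never satisfies the condition.
- a[0] bin_id=2, tier=QE → no match; kept with NULLs on the b side.
- a[1] bin_id=5, tier=QE → no match; kept with NULLs on the b side.
- a[2] bin_id=2, tier=QE → no match; kept with NULLs on the b side.
- a[3] bin_id=NULL, tier=QE → no match; kept with NULLs on the b side.
- a[4] bin_id=2, tier=FL → no match; kept with NULLs on the b side.
- a[5] bin_id=12, tier=FL → no match; kept with NULLs on the b side.
- a[6] bin_id=5, tier=FL → 4 match(es) in b → 4 row(s).
Total: 4 matched + 6 padded = 10 rows.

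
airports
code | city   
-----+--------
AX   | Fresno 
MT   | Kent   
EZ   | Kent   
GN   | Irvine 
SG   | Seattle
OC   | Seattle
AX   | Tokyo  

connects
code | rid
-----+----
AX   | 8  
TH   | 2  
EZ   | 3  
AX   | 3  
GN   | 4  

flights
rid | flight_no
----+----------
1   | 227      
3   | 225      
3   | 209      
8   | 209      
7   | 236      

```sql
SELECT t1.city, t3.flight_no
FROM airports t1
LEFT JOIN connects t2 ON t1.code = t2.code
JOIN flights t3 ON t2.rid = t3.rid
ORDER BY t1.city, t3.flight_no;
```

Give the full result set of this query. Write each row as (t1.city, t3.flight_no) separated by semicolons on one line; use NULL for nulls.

Joins associate left-to-right: airports LEFT JOIN connects on code gives 9 intermediate row(s).
Then INNER JOIN `flights t3` on rid: keep only rows whose t2.rid appears in t3.

(Fresno, 209); (Fresno, 209); (Fresno, 225); (Kent, 209); (Kent, 225); (Tokyo, 209); (Tokyo, 209); (Tokyo, 225)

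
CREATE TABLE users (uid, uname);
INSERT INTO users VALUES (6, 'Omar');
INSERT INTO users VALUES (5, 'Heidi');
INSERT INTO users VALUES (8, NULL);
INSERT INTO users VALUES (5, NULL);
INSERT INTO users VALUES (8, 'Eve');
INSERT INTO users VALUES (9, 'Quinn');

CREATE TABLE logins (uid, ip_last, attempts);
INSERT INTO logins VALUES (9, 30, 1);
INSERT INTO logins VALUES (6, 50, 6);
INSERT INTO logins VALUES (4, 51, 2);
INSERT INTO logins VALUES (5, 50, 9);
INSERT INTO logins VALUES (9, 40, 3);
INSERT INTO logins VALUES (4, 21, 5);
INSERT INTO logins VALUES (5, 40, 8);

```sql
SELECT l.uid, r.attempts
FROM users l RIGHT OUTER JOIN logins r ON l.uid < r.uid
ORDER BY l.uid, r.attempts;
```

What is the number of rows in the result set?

RIGHT JOIN keeps every row from `logins`; unmatched rows get NULL for `users`'s columns.
Matching on l.uid < r.uid.
- l[0] uid=6 → 2 match(es) in r → 2 row(s).
- l[1] uid=5 → 3 match(es) in r → 3 row(s).
- l[2] uid=8 → 2 match(es) in r → 2 row(s).
- l[3] uid=5 → 3 match(es) in r → 3 row(s).
- l[4] uid=8 → 2 match(es) in r → 2 row(s).
- l[5] uid=9 → no match.
- 4 row(s) from r found no l partner → padded with NULL.
Total: 12 matched + 4 padded = 16 rows.

16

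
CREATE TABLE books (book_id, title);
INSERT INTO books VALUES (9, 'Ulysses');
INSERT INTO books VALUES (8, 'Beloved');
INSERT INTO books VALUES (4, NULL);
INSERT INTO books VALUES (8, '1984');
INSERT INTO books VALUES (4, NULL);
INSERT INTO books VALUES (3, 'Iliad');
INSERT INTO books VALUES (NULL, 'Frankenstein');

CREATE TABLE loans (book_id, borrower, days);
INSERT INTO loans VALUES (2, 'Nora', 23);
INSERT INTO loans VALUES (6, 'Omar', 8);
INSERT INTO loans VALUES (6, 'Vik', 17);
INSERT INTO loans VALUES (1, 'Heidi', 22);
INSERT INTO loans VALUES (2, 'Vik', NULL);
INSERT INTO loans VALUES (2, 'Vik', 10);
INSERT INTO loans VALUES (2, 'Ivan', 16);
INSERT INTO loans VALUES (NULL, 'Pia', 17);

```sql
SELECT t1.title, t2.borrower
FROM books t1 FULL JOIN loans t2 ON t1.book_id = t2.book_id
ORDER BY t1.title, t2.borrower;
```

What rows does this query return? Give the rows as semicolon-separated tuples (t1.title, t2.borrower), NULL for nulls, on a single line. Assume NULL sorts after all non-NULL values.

(1984, NULL); (Beloved, NULL); (Frankenstein, NULL); (Iliad, NULL); (Ulysses, NULL); (NULL, Heidi); (NULL, Ivan); (NULL, Nora); (NULL, Omar); (NULL, Pia); (NULL, Vik); (NULL, Vik); (NULL, Vik); (NULL, NULL); (NULL, NULL)

FULL OUTER JOIN keeps every row from both sides; unmatched rows get NULL for the other side's columns.
Matching on t1.book_id = t2.book_id. A NULL in a compared column never satisfies the condition.
- t1 row (book_id=9): no match → kept, t2 columns NULL.
- t1 row (book_id=8): no match → kept, t2 columns NULL.
- t1 row (book_id=4): no match → kept, t2 columns NULL.
- t1 row (book_id=8): no match → kept, t2 columns NULL.
- t1 row (book_id=4): no match → kept, t2 columns NULL.
- t1 row (book_id=3): no match → kept, t2 columns NULL.
- t1 row (book_id=NULL): no match → kept, t2 columns NULL.
- 8 row(s) from t2 found no t1 partner → padded with NULL.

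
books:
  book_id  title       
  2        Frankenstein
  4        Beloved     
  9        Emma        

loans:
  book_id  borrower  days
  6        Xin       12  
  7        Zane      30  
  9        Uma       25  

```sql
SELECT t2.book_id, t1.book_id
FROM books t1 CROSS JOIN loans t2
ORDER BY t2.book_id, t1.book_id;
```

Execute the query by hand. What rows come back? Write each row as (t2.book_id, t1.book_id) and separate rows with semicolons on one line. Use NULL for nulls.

(6, 2); (6, 4); (6, 9); (7, 2); (7, 4); (7, 9); (9, 2); (9, 4); (9, 9)

CROSS JOIN pairs every row of `books` with every row of `loans`: 3 × 3 = 9 rows.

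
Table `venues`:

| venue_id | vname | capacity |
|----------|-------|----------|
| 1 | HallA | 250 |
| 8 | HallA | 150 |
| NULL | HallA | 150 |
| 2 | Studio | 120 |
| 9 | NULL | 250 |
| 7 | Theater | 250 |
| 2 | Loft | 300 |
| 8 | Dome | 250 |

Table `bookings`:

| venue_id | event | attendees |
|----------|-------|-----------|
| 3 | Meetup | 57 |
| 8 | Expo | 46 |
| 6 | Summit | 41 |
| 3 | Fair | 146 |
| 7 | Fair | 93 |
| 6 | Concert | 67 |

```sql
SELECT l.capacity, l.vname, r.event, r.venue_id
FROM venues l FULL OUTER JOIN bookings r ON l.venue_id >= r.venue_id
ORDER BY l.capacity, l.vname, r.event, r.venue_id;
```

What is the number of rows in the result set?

27

FULL OUTER JOIN keeps every row from both sides; unmatched rows get NULL for the other side's columns.
Matching on l.venue_id >= r.venue_id. A NULL in a compared column never satisfies the condition.
- l[0] venue_id=1 → no match; kept with NULLs on the r side.
- l[1] venue_id=8 → 6 match(es) in r → 6 row(s).
- l[2] venue_id=NULL → no match; kept with NULLs on the r side.
- l[3] venue_id=2 → no match; kept with NULLs on the r side.
- l[4] venue_id=9 → 6 match(es) in r → 6 row(s).
- l[5] venue_id=7 → 5 match(es) in r → 5 row(s).
- l[6] venue_id=2 → no match; kept with NULLs on the r side.
- l[7] venue_id=8 → 6 match(es) in r → 6 row(s).
Total: 23 matched + 4 padded = 27 rows.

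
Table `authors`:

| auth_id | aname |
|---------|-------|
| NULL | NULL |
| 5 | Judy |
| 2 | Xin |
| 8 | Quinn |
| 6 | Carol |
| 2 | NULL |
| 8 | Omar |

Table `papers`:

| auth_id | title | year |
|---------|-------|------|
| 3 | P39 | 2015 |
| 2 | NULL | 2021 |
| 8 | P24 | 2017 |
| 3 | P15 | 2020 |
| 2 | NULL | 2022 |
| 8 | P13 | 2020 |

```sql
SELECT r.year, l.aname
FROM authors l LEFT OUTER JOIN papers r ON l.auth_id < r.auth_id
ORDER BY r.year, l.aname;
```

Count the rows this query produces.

15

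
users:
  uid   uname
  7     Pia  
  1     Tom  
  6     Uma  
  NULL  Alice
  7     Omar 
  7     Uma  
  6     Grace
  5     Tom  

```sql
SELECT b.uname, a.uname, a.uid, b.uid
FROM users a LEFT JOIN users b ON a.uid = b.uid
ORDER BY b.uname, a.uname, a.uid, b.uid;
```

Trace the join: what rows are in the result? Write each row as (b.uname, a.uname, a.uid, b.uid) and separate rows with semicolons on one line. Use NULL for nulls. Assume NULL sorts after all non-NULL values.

(Grace, Grace, 6, 6); (Grace, Uma, 6, 6); (Omar, Omar, 7, 7); (Omar, Pia, 7, 7); (Omar, Uma, 7, 7); (Pia, Omar, 7, 7); (Pia, Pia, 7, 7); (Pia, Uma, 7, 7); (Tom, Tom, 1, 1); (Tom, Tom, 5, 5); (Uma, Grace, 6, 6); (Uma, Omar, 7, 7); (Uma, Pia, 7, 7); (Uma, Uma, 6, 6); (Uma, Uma, 7, 7); (NULL, Alice, NULL, NULL)

LEFT JOIN keeps every row from `users a`; unmatched rows get NULL for `users b`'s columns.
Matching on a.uid = b.uid. A NULL in a compared column never satisfies the condition.
Matched pairs: 15; unmatched a rows kept: 1.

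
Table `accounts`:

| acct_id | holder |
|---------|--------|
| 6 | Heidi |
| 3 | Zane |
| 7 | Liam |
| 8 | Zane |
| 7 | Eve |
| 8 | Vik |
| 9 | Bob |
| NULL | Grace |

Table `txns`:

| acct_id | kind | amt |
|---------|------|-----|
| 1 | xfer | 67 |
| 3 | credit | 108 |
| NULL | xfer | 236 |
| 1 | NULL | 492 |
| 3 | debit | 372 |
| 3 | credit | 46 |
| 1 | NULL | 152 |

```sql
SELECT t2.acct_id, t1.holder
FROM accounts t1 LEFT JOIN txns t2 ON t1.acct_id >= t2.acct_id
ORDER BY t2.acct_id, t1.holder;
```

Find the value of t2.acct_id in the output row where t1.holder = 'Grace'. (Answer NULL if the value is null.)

NULL

LEFT JOIN keeps every row from `accounts`; unmatched rows get NULL for `txns`'s columns.
Matching on t1.acct_id >= t2.acct_id. A NULL in a compared column never satisfies the condition.
Matched pairs: 42; unmatched t1 rows kept: 1.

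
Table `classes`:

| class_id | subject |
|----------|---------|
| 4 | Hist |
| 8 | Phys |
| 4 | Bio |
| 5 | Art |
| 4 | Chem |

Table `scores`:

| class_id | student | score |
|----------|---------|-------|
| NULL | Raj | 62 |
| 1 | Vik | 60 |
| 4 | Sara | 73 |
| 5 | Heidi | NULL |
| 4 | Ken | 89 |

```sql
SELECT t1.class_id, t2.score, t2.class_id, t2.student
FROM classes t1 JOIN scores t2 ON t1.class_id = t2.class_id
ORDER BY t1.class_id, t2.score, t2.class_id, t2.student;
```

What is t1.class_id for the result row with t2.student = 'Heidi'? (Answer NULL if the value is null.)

5

INNER JOIN keeps only pairs where the ON condition holds.
Matching on t1.class_id = t2.class_id. A NULL in a compared column never satisfies the condition.
- t1[0] class_id=4 → 2 match(es) in t2 → 2 row(s).
- t1[1] class_id=8 → no match; dropped.
- t1[2] class_id=4 → 2 match(es) in t2 → 2 row(s).
- t1[3] class_id=5 → 1 match(es) in t2 → 1 row(s).
- t1[4] class_id=4 → 2 match(es) in t2 → 2 row(s).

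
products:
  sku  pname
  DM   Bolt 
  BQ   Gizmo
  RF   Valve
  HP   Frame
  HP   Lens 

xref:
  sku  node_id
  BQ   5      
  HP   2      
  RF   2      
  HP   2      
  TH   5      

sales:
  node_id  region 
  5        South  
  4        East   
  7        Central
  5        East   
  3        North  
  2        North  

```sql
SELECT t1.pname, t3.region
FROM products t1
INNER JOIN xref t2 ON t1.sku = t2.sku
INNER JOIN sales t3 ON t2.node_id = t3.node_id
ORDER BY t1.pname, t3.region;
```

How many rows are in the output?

7

Joins associate left-to-right: products INNER JOIN xref on sku gives 6 intermediate row(s).
Then INNER JOIN `sales t3` on node_id: keep only rows whose t2.node_id appears in t3.
Result: 7 row(s).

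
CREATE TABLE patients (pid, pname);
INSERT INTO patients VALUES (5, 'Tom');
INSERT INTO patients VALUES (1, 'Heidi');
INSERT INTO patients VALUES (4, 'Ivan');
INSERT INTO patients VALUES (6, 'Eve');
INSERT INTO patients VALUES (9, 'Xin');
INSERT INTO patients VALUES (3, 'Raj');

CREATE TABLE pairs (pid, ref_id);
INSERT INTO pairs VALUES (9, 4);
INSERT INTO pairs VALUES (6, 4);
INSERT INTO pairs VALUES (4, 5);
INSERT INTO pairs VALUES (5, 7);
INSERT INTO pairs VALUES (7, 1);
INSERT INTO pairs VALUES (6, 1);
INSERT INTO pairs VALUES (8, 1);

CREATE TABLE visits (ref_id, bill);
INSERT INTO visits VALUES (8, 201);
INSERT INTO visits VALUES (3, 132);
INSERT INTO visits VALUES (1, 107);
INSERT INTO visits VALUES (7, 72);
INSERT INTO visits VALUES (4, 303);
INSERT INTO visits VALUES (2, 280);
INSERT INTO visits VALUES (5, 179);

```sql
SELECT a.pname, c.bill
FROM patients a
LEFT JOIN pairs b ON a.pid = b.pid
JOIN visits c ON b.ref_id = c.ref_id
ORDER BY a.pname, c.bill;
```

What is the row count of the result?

5

Step 1 — a LEFT JOIN b on pid → 7 row(s).
Then INNER JOIN `visits c` on ref_id: keep only rows whose b.ref_id appears in c.
Result: 5 row(s).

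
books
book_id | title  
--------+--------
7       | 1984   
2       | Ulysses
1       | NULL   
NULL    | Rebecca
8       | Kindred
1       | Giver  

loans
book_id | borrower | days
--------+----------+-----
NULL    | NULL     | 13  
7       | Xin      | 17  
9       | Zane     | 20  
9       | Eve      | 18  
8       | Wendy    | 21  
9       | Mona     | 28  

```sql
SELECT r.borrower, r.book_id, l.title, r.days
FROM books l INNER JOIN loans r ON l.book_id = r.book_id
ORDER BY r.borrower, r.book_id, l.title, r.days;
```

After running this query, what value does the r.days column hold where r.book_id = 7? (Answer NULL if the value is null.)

INNER JOIN keeps only pairs where the ON condition holds.
Matching on l.book_id = r.book_id. A NULL in a compared column never satisfies the condition.
- l row (book_id=7): matches 1 r row(s) → 1 output row(s).
- l row (book_id=2): no match → dropped.
- l row (book_id=1): no match → dropped.
- l row (book_id=NULL): no match → dropped.
- l row (book_id=8): matches 1 r row(s) → 1 output row(s).
- l row (book_id=1): no match → dropped.

17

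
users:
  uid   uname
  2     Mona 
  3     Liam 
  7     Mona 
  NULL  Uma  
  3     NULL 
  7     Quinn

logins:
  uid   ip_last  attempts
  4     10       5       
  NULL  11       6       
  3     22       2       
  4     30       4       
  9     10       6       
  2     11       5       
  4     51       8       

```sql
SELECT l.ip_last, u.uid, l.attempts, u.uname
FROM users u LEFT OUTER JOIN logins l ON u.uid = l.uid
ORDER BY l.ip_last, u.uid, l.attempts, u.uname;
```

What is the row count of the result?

LEFT JOIN keeps every row from `users`; unmatched rows get NULL for `logins`'s columns.
Matching on u.uid = l.uid. A NULL in a compared column never satisfies the condition.
Matched pairs: 3; unmatched u rows kept: 3.
Total: 3 matched + 3 padded = 6 rows.

6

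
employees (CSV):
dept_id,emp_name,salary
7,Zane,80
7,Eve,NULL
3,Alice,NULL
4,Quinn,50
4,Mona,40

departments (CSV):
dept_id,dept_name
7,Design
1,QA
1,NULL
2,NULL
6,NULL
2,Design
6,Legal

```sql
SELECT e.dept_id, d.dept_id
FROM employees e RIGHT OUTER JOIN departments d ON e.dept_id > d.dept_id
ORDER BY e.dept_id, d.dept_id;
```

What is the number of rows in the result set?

25

RIGHT JOIN keeps every row from `departments`; unmatched rows get NULL for `employees`'s columns.
Matching on e.dept_id > d.dept_id.
- e row (dept_id=7): matches 6 d row(s) → 6 output row(s).
- e row (dept_id=7): matches 6 d row(s) → 6 output row(s).
- e row (dept_id=3): matches 4 d row(s) → 4 output row(s).
- e row (dept_id=4): matches 4 d row(s) → 4 output row(s).
- e row (dept_id=4): matches 4 d row(s) → 4 output row(s).
- 1 d row(s) had no e match → kept, e columns NULL.
Total: 24 matched + 1 padded = 25 rows.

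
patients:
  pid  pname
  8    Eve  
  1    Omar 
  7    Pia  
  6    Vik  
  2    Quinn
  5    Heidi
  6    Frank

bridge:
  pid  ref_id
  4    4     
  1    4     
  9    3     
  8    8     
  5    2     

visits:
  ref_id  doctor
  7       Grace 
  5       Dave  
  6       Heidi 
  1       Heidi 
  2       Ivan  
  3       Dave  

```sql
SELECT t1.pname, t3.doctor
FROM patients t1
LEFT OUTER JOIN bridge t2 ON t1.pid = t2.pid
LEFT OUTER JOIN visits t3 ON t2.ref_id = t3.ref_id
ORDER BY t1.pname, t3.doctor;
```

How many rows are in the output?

7

Step 1 — t1 LEFT JOIN t2 on pid → 7 row(s).
Then LEFT JOIN `visits t3` on ref_id: each of those 7 rows is kept; rows whose t2.ref_id has no match in t3 get NULL for t3's columns.
Result: 7 row(s).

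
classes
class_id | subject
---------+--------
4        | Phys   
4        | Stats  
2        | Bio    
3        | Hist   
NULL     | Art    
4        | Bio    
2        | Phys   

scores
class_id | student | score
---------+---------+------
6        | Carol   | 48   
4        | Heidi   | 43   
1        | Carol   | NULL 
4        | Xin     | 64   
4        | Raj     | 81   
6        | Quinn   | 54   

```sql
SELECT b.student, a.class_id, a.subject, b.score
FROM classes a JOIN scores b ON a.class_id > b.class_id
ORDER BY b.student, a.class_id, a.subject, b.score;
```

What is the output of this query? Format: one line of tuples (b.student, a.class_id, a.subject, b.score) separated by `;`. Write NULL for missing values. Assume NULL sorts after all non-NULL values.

(Carol, 2, Bio, NULL); (Carol, 2, Phys, NULL); (Carol, 3, Hist, NULL); (Carol, 4, Bio, NULL); (Carol, 4, Phys, NULL); (Carol, 4, Stats, NULL)

INNER JOIN keeps only pairs where the ON condition holds.
Matching on a.class_id > b.class_id. A NULL in a compared column never satisfies the condition.
- class_id=4: 1 matching b row(s), so 1 row(s) emitted.
- class_id=4: 1 matching b row(s), so 1 row(s) emitted.
- class_id=2: 1 matching b row(s), so 1 row(s) emitted.
- class_id=3: 1 matching b row(s), so 1 row(s) emitted.
- class_id=NULL: no matching b row, dropped.
- class_id=4: 1 matching b row(s), so 1 row(s) emitted.
- class_id=2: 1 matching b row(s), so 1 row(s) emitted.
After projecting and ordering:
b.student | a.class_id | a.subject | b.score
Carol | 2 | Bio | NULL
Carol | 2 | Phys | NULL
Carol | 3 | Hist | NULL
Carol | 4 | Bio | NULL
Carol | 4 | Phys | NULL
Carol | 4 | Stats | NULL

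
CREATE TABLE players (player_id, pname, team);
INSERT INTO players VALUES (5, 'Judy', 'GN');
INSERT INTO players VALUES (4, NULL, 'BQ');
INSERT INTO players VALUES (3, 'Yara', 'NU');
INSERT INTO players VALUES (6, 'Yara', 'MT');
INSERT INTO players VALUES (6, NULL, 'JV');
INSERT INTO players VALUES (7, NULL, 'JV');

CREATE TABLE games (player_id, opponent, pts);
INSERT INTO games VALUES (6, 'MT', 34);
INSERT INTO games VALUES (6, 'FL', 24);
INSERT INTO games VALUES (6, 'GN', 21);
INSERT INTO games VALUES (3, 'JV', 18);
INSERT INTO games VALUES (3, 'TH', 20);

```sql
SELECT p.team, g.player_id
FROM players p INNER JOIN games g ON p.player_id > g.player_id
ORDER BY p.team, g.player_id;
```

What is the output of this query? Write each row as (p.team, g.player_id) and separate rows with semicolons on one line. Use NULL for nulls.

INNER JOIN keeps only pairs where the ON condition holds.
Matching on p.player_id > g.player_id.
- player_id=5: 2 matching g row(s), so 2 row(s) emitted.
- player_id=4: 2 matching g row(s), so 2 row(s) emitted.
- player_id=3: no matching g row, dropped.
- player_id=6: 2 matching g row(s), so 2 row(s) emitted.
- player_id=6: 2 matching g row(s), so 2 row(s) emitted.
- player_id=7: 5 matching g row(s), so 5 row(s) emitted.

(BQ, 3); (BQ, 3); (GN, 3); (GN, 3); (JV, 3); (JV, 3); (JV, 3); (JV, 3); (JV, 6); (JV, 6); (JV, 6); (MT, 3); (MT, 3)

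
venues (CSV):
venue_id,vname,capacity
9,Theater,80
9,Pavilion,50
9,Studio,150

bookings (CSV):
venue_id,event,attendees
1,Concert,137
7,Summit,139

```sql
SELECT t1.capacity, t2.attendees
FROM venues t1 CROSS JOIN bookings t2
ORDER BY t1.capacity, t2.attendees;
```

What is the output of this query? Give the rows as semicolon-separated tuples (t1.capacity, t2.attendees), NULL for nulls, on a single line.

CROSS JOIN pairs every row of `venues` with every row of `bookings`: 3 × 2 = 6 rows.

(50, 137); (50, 139); (80, 137); (80, 139); (150, 137); (150, 139)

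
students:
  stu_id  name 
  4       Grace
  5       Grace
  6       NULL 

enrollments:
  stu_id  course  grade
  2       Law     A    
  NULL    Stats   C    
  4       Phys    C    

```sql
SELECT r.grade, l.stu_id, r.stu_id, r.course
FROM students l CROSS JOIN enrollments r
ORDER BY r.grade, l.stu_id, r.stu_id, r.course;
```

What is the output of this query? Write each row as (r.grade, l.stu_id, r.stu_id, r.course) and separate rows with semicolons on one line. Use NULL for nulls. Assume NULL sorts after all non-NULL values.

CROSS JOIN pairs every row of `students` with every row of `enrollments`: 3 × 3 = 9 rows.
After projecting and ordering:
r.grade | l.stu_id | r.stu_id | r.course
A | 4 | 2 | Law
A | 5 | 2 | Law
A | 6 | 2 | Law
C | 4 | 4 | Phys
C | 4 | NULL | Stats
C | 5 | 4 | Phys
C | 5 | NULL | Stats
C | 6 | 4 | Phys
C | 6 | NULL | Stats

(A, 4, 2, Law); (A, 5, 2, Law); (A, 6, 2, Law); (C, 4, 4, Phys); (C, 4, NULL, Stats); (C, 5, 4, Phys); (C, 5, NULL, Stats); (C, 6, 4, Phys); (C, 6, NULL, Stats)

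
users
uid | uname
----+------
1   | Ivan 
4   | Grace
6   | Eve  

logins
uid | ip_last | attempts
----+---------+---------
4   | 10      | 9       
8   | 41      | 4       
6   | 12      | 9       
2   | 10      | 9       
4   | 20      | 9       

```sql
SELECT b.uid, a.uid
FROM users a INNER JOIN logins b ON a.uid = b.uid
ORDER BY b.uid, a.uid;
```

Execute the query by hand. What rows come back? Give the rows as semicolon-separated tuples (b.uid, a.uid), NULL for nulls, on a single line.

(4, 4); (4, 4); (6, 6)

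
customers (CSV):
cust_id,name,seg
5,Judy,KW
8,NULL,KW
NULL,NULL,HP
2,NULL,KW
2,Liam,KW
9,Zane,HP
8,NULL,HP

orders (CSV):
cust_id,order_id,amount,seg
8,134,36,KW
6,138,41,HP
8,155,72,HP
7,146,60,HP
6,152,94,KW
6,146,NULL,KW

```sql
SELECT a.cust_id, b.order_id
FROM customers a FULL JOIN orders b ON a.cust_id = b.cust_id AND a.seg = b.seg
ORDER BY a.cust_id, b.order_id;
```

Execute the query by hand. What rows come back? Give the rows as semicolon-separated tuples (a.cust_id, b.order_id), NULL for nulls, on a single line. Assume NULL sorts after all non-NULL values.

(2, NULL); (2, NULL); (5, NULL); (8, 134); (8, 155); (9, NULL); (NULL, 138); (NULL, 146); (NULL, 146); (NULL, 152); (NULL, NULL)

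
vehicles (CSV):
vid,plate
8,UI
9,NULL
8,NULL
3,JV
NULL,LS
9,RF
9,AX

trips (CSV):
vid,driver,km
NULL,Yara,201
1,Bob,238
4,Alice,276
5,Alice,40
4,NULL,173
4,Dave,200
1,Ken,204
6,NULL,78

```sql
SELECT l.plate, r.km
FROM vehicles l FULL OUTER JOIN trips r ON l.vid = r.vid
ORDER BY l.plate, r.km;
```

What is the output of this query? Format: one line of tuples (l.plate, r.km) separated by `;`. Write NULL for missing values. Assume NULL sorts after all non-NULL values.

(AX, NULL); (JV, NULL); (LS, NULL); (RF, NULL); (UI, NULL); (NULL, 40); (NULL, 78); (NULL, 173); (NULL, 200); (NULL, 201); (NULL, 204); (NULL, 238); (NULL, 276); (NULL, NULL); (NULL, NULL)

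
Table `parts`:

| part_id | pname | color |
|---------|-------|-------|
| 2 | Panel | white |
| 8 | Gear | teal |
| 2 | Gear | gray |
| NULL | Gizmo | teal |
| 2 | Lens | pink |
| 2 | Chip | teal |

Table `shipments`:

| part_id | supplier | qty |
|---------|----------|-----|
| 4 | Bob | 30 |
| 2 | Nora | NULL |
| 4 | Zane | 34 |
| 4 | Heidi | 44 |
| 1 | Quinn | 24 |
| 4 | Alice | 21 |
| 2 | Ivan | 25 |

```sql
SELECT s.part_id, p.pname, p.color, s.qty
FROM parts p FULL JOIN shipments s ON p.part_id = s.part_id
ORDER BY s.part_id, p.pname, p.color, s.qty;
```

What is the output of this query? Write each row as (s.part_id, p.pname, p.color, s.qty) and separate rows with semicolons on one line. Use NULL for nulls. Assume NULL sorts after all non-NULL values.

(1, NULL, NULL, 24); (2, Chip, teal, 25); (2, Chip, teal, NULL); (2, Gear, gray, 25); (2, Gear, gray, NULL); (2, Lens, pink, 25); (2, Lens, pink, NULL); (2, Panel, white, 25); (2, Panel, white, NULL); (4, NULL, NULL, 21); (4, NULL, NULL, 30); (4, NULL, NULL, 34); (4, NULL, NULL, 44); (NULL, Gear, teal, NULL); (NULL, Gizmo, teal, NULL)

FULL OUTER JOIN keeps every row from both sides; unmatched rows get NULL for the other side's columns.
Matching on p.part_id = s.part_id. A NULL in a compared column never satisfies the condition.
- part_id=2: 2 matching s row(s), so 2 row(s) emitted.
- part_id=8: no s row matches, row kept with s columns NULL.
- part_id=2: 2 matching s row(s), so 2 row(s) emitted.
- part_id=NULL: no s row matches, row kept with s columns NULL.
- part_id=2: 2 matching s row(s), so 2 row(s) emitted.
- part_id=2: 2 matching s row(s), so 2 row(s) emitted.
- 5 row(s) from s found no p partner → padded with NULL.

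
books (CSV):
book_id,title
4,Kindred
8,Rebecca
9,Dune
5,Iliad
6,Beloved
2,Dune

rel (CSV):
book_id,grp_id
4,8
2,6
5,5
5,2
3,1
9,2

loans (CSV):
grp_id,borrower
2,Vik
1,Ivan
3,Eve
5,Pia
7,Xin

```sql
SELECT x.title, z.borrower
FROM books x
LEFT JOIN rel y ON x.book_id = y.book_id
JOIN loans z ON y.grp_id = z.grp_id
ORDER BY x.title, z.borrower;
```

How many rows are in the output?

3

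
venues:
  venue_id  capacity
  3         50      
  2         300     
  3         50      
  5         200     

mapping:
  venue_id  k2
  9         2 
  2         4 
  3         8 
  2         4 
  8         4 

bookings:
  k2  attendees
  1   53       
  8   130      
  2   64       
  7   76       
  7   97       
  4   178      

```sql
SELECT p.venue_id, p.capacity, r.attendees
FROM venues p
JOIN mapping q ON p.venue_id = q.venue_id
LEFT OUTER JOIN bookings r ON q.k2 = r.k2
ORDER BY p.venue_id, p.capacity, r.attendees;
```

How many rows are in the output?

4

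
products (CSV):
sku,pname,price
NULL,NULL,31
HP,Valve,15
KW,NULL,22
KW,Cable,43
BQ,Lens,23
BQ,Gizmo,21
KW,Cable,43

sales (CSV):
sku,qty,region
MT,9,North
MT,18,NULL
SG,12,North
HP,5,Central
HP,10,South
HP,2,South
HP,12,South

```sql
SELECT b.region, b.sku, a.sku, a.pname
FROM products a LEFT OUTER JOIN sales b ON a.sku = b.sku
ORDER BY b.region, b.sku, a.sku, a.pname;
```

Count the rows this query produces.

LEFT JOIN keeps every row from `products`; unmatched rows get NULL for `sales`'s columns.
Matching on a.sku = b.sku. A NULL in a compared column never satisfies the condition.
- a (sku=NULL) has no partner → padded with NULL.
- a (sku=HP) pairs with 4 row(s) of b.
- a (sku=KW) has no partner → padded with NULL.
- a (sku=KW) has no partner → padded with NULL.
- a (sku=BQ) has no partner → padded with NULL.
- a (sku=BQ) has no partner → padded with NULL.
- a (sku=KW) has no partner → padded with NULL.
Total: 4 matched + 6 padded = 10 rows.

10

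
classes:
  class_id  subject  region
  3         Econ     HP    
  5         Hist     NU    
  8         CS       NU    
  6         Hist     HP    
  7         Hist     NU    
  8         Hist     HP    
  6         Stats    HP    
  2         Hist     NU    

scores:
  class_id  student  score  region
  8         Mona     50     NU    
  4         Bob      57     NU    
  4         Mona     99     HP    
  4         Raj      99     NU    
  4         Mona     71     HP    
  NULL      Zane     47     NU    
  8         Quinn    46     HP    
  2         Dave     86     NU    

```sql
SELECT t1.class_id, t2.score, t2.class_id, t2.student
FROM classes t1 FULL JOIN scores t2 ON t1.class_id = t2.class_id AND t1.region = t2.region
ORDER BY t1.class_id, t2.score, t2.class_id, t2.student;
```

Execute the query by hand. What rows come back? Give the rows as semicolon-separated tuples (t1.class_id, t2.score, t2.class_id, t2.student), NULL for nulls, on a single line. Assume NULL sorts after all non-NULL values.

(2, 86, 2, Dave); (3, NULL, NULL, NULL); (5, NULL, NULL, NULL); (6, NULL, NULL, NULL); (6, NULL, NULL, NULL); (7, NULL, NULL, NULL); (8, 46, 8, Quinn); (8, 50, 8, Mona); (NULL, 47, NULL, Zane); (NULL, 57, 4, Bob); (NULL, 71, 4, Mona); (NULL, 99, 4, Mona); (NULL, 99, 4, Raj)

FULL OUTER JOIN keeps every row from both sides; unmatched rows get NULL for the other side's columns.
Matching on t1.class_id = t2.class_id AND t1.region = t2.region. A NULL in a compared column never satisfies the condition.
- t1[0] class_id=3, region=HP → no match; kept with NULLs on the t2 side.
- t1[1] class_id=5, region=NU → no match; kept with NULLs on the t2 side.
- t1[2] class_id=8, region=NU → 1 match(es) in t2 → 1 row(s).
- t1[3] class_id=6, region=HP → no match; kept with NULLs on the t2 side.
- t1[4] class_id=7, region=NU → no match; kept with NULLs on the t2 side.
- t1[5] class_id=8, region=HP → 1 match(es) in t2 → 1 row(s).
- t1[6] class_id=6, region=HP → no match; kept with NULLs on the t2 side.
- t1[7] class_id=2, region=NU → 1 match(es) in t2 → 1 row(s).
- 5 t2 row(s) had no t1 match → kept, t1 columns NULL.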